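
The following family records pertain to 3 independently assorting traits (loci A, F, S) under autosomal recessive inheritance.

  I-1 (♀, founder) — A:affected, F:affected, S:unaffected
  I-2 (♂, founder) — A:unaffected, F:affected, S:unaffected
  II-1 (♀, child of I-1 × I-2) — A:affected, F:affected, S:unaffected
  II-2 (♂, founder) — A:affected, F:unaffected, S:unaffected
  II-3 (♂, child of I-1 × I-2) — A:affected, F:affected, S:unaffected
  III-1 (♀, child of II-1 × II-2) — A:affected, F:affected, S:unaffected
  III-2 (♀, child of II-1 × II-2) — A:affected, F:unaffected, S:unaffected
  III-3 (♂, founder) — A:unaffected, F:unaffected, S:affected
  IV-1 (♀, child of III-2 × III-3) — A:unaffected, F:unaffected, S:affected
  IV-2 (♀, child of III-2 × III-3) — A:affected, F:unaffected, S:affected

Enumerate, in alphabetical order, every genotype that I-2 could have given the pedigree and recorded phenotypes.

A/I-1 aff ·: aa
A/I-2 un ·: Aa
A/II-1 aff I-1×I-2: aa
A/II-2 aff ·: aa
A/II-3 aff I-1×I-2: aa
A/III-1 aff II-1×II-2: aa
A/III-2 aff II-1×II-2: aa
A/III-3 un ·: Aa
A/IV-1 un III-2×III-3: Aa
A/IV-2 aff III-2×III-3: aa
⇒ A over [I-1,I-2,II-1,II-2,II-3,III-1,III-2,III-3,IV-1,IV-2]: 1 consistent
F/I-1 aff ·: ff
F/I-2 aff ·: ff
F/II-1 aff I-1×I-2: ff
F/II-2 un ·: Ff
F/II-3 aff I-1×I-2: ff
F/III-1 aff II-1×II-2: ff
F/III-2 un II-1×II-2: Ff
F/III-3 un ·: FF|Ff
F/IV-1 un III-2×III-3: FF|Ff
F/IV-2 un III-2×III-3: FF|Ff
⇒ F over [I-1,I-2,II-1,II-2,II-3,III-1,III-2,III-3,IV-1,IV-2]: 8 consistent
S/I-1 un ·: SS|Ss
S/I-2 un ·: SS|Ss
S/II-1 un I-1×I-2: SS|Ss
S/II-2 un ·: SS|Ss
S/II-3 un I-1×I-2: SS|Ss
S/III-1 un II-1×II-2: SS|Ss
S/III-2 un II-1×II-2: Ss
S/III-3 aff ·: ss
S/IV-1 aff III-2×III-3: ss
S/IV-2 aff III-2×III-3: ss
⇒ S over [I-1,I-2,II-1,II-2,II-3,III-1,III-2,III-3,IV-1,IV-2]: 38 consistent

I-2 ∈ {Aa ff SS, Aa ff Ss}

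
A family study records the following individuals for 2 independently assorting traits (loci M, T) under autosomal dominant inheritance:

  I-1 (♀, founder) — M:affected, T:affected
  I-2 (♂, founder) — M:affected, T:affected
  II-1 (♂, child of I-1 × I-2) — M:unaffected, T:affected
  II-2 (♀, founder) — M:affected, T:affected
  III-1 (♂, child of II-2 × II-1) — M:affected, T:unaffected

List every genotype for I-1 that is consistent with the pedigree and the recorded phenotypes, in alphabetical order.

M/I-1 aff ·: Mm
M/I-2 aff ·: Mm
M/II-1 un I-1×I-2: mm
M/II-2 aff ·: Mm|MM
M/III-1 aff II-2×II-1: Mm
⇒ M over [I-1,I-2,II-1,II-2,III-1]: 2 consistent
T/I-1 aff ·: Tt|TT
T/I-2 aff ·: Tt|TT
T/II-1 aff I-1×I-2: Tt
T/II-2 aff ·: Tt
T/III-1 un II-2×II-1: tt
⇒ T over [I-1,I-2,II-1,II-2,III-1]: 3 consistent

I-1 ∈ {Mm TT, Mm Tt}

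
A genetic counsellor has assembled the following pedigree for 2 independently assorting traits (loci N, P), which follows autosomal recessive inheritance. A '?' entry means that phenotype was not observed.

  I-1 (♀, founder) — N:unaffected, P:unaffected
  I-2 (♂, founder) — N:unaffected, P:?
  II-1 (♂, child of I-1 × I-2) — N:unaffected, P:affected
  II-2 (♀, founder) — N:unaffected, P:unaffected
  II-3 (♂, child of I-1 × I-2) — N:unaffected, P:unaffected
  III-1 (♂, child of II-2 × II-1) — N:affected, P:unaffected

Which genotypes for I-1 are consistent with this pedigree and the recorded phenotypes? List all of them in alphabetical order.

I-1 ∈ {NN Pp, Nn Pp}

N/I-1 un ·: NN|Nn
N/I-2 un ·: NN|Nn
N/II-1 un I-1×I-2: Nn
N/II-2 un ·: Nn
N/II-3 un I-1×I-2: NN|Nn
N/III-1 aff II-2×II-1: nn
⇒ N over [I-1,I-2,II-1,II-2,II-3,III-1]: 6 consistent
P/I-1 un ·: Pp
P/I-2 ? ·: Pp|pp
P/II-1 aff I-1×I-2: pp
P/II-2 un ·: PP|Pp
P/II-3 un I-1×I-2: PP|Pp
P/III-1 un II-2×II-1: Pp
⇒ P over [I-1,I-2,II-1,II-2,II-3,III-1]: 6 consistent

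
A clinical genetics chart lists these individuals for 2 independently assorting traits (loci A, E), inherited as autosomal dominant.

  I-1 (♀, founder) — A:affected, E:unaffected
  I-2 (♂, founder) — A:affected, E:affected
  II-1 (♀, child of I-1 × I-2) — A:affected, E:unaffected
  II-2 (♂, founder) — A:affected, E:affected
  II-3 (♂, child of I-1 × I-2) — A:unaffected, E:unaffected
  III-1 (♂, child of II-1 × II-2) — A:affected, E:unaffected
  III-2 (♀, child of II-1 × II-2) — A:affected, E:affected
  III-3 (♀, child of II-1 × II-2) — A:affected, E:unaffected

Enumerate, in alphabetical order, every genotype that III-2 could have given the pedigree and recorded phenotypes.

A/I-1 aff ·: Aa
A/I-2 aff ·: Aa
A/II-1 aff I-1×I-2: Aa|AA
A/II-2 aff ·: Aa|AA
A/II-3 un I-1×I-2: aa
A/III-1 aff II-1×II-2: Aa|AA
A/III-2 aff II-1×II-2: Aa|AA
A/III-3 aff II-1×II-2: Aa|AA
⇒ A over [I-1,I-2,II-1,II-2,II-3,III-1,III-2,III-3]: 25 consistent
E/I-1 un ·: ee
E/I-2 aff ·: Ee
E/II-1 un I-1×I-2: ee
E/II-2 aff ·: Ee
E/II-3 un I-1×I-2: ee
E/III-1 un II-1×II-2: ee
E/III-2 aff II-1×II-2: Ee
E/III-3 un II-1×II-2: ee
⇒ E over [I-1,I-2,II-1,II-2,II-3,III-1,III-2,III-3]: 1 consistent

III-2 ∈ {AA Ee, Aa Ee}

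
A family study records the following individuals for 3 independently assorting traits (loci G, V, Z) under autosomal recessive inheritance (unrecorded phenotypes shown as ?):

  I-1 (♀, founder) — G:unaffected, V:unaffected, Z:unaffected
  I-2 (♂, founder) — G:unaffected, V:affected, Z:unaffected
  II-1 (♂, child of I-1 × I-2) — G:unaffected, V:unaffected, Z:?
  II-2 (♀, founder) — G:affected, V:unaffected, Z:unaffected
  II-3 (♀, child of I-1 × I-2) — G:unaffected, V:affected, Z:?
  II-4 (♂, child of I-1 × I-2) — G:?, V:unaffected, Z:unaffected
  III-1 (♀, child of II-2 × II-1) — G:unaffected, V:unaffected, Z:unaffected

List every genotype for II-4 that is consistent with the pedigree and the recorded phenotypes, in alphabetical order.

II-4 ∈ {GG Vv ZZ, GG Vv Zz, Gg Vv ZZ, Gg Vv Zz, gg Vv ZZ, gg Vv Zz}

G/I-1 un ·: GG|Gg
G/I-2 un ·: GG|Gg
G/II-1 un I-1×I-2: GG|Gg
G/II-2 aff ·: gg
G/II-3 un I-1×I-2: GG|Gg
G/II-4 ? I-1×I-2: GG|Gg|gg
G/III-1 un II-2×II-1: Gg
⇒ G over [I-1,I-2,II-1,II-2,II-3,II-4,III-1]: 29 consistent
V/I-1 un ·: Vv
V/I-2 aff ·: vv
V/II-1 un I-1×I-2: Vv
V/II-2 un ·: VV|Vv
V/II-3 aff I-1×I-2: vv
V/II-4 un I-1×I-2: Vv
V/III-1 un II-2×II-1: VV|Vv
⇒ V over [I-1,I-2,II-1,II-2,II-3,II-4,III-1]: 4 consistent
Z/I-1 un ·: ZZ|Zz
Z/I-2 un ·: ZZ|Zz
Z/II-1 ? I-1×I-2: ZZ|Zz|zz
Z/II-2 un ·: ZZ|Zz
Z/II-3 ? I-1×I-2: ZZ|Zz|zz
Z/II-4 un I-1×I-2: ZZ|Zz
Z/III-1 un II-2×II-1: ZZ|Zz
⇒ Z over [I-1,I-2,II-1,II-2,II-3,II-4,III-1]: 113 consistent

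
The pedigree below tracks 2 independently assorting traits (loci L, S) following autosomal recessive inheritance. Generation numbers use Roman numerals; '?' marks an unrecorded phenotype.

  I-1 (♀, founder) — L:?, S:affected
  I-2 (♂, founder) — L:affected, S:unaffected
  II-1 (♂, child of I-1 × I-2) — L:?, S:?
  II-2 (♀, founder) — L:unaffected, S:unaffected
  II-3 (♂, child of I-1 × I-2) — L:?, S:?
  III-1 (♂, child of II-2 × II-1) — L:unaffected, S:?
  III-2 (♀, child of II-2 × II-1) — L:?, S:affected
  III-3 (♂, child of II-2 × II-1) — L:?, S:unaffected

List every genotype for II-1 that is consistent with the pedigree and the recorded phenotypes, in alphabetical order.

L/I-1 ? ·: LL|Ll|ll
L/I-2 aff ·: ll
L/II-1 ? I-1×I-2: Ll|ll
L/II-2 un ·: LL|Ll
L/II-3 ? I-1×I-2: Ll|ll
L/III-1 un II-2×II-1: LL|Ll
L/III-2 ? II-2×II-1: LL|Ll|ll
L/III-3 ? II-2×II-1: LL|Ll|ll
⇒ L over [I-1,I-2,II-1,II-2,II-3,III-1,III-2,III-3]: 93 consistent
S/I-1 aff ·: ss
S/I-2 un ·: SS|Ss
S/II-1 ? I-1×I-2: Ss|ss
S/II-2 un ·: Ss
S/II-3 ? I-1×I-2: Ss|ss
S/III-1 ? II-2×II-1: SS|Ss|ss
S/III-2 aff II-2×II-1: ss
S/III-3 un II-2×II-1: SS|Ss
⇒ S over [I-1,I-2,II-1,II-2,II-3,III-1,III-2,III-3]: 22 consistent

II-1 ∈ {Ll Ss, Ll ss, ll Ss, ll ss}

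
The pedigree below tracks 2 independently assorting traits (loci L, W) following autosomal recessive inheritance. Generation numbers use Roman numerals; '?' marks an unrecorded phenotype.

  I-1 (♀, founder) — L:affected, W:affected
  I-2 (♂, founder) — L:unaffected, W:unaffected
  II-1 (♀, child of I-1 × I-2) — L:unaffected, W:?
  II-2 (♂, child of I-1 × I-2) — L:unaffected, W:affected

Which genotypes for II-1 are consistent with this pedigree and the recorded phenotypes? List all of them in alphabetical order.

L/I-1 aff ·: ll
L/I-2 un ·: LL|Ll
L/II-1 un I-1×I-2: Ll
L/II-2 un I-1×I-2: Ll
⇒ L over [I-1,I-2,II-1,II-2]: 2 consistent
W/I-1 aff ·: ww
W/I-2 un ·: Ww
W/II-1 ? I-1×I-2: Ww|ww
W/II-2 aff I-1×I-2: ww
⇒ W over [I-1,I-2,II-1,II-2]: 2 consistent

II-1 ∈ {Ll Ww, Ll ww}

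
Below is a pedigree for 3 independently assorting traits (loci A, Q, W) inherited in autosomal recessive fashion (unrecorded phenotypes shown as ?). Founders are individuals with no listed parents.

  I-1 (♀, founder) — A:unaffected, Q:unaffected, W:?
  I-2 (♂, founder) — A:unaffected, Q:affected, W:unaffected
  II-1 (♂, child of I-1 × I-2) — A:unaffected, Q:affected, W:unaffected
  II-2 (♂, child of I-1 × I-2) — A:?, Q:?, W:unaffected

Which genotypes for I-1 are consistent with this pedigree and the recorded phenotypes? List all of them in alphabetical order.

A/I-1 un ·: AA|Aa
A/I-2 un ·: AA|Aa
A/II-1 un I-1×I-2: AA|Aa
A/II-2 ? I-1×I-2: AA|Aa|aa
⇒ A over [I-1,I-2,II-1,II-2]: 15 consistent
Q/I-1 un ·: Qq
Q/I-2 aff ·: qq
Q/II-1 aff I-1×I-2: qq
Q/II-2 ? I-1×I-2: Qq|qq
⇒ Q over [I-1,I-2,II-1,II-2]: 2 consistent
W/I-1 ? ·: WW|Ww|ww
W/I-2 un ·: WW|Ww
W/II-1 un I-1×I-2: WW|Ww
W/II-2 un I-1×I-2: WW|Ww
⇒ W over [I-1,I-2,II-1,II-2]: 15 consistent

I-1 ∈ {AA Qq WW, AA Qq Ww, AA Qq ww, Aa Qq WW, Aa Qq Ww, Aa Qq ww}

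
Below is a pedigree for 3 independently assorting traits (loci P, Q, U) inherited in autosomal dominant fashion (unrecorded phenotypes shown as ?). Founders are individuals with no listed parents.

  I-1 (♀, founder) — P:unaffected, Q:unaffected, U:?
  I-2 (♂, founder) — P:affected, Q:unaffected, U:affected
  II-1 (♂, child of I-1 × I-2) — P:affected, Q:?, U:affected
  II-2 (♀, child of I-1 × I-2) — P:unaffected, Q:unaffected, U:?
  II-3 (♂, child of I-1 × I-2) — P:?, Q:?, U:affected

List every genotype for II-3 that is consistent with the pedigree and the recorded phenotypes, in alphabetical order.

P/I-1 un ·: pp
P/I-2 aff ·: Pp
P/II-1 aff I-1×I-2: Pp
P/II-2 un I-1×I-2: pp
P/II-3 ? I-1×I-2: pp|Pp
⇒ P over [I-1,I-2,II-1,II-2,II-3]: 2 consistent
Q/I-1 un ·: qq
Q/I-2 un ·: qq
Q/II-1 ? I-1×I-2: qq
Q/II-2 un I-1×I-2: qq
Q/II-3 ? I-1×I-2: qq
⇒ Q over [I-1,I-2,II-1,II-2,II-3]: 1 consistent
U/I-1 ? ·: uu|Uu|UU
U/I-2 aff ·: Uu|UU
U/II-1 aff I-1×I-2: Uu|UU
U/II-2 ? I-1×I-2: uu|Uu|UU
U/II-3 aff I-1×I-2: Uu|UU
⇒ U over [I-1,I-2,II-1,II-2,II-3]: 32 consistent

II-3 ∈ {Pp qq UU, Pp qq Uu, pp qq UU, pp qq Uu}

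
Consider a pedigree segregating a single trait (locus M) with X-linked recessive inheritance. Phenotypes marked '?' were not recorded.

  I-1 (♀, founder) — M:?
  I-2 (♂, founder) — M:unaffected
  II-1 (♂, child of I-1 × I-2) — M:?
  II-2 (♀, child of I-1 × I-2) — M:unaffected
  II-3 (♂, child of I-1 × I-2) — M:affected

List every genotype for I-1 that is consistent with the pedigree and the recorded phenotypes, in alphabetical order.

M/I-1 ? ·: X^MX^m|X^mX^m
M/I-2 un ·: X^MY
M/II-1 ? I-1×I-2: X^MY|X^mY
M/II-2 un I-1×I-2: X^MX^M|X^MX^m
M/II-3 aff I-1×I-2: X^mY
⇒ M over [I-1,I-2,II-1,II-2,II-3]: 5 consistent

I-1 ∈ {X^MX^m, X^mX^m}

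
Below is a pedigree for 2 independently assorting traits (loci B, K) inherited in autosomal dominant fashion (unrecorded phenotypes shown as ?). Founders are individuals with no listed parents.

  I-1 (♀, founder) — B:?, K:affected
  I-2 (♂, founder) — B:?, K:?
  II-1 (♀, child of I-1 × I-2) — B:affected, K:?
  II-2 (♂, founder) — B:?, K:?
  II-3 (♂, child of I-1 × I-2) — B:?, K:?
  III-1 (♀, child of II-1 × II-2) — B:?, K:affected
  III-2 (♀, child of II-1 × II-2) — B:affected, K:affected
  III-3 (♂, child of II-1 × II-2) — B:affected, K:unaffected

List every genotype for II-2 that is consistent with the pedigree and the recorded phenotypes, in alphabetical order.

B/I-1 ? ·: bb|Bb|BB
B/I-2 ? ·: bb|Bb|BB
B/II-1 aff I-1×I-2: Bb|BB
B/II-2 ? ·: bb|Bb|BB
B/II-3 ? I-1×I-2: bb|Bb|BB
B/III-1 ? II-1×II-2: bb|Bb|BB
B/III-2 aff II-1×II-2: Bb|BB
B/III-3 aff II-1×II-2: Bb|BB
⇒ B over [I-1,I-2,II-1,II-2,II-3,III-1,III-2,III-3]: 366 consistent
K/I-1 aff ·: Kk|KK
K/I-2 ? ·: kk|Kk|KK
K/II-1 ? I-1×I-2: kk|Kk
K/II-2 ? ·: kk|Kk
K/II-3 ? I-1×I-2: kk|Kk|KK
K/III-1 aff II-1×II-2: Kk|KK
K/III-2 aff II-1×II-2: Kk|KK
K/III-3 un II-1×II-2: kk
⇒ K over [I-1,I-2,II-1,II-2,II-3,III-1,III-2,III-3]: 55 consistent

II-2 ∈ {BB Kk, BB kk, Bb Kk, Bb kk, bb Kk, bb kk}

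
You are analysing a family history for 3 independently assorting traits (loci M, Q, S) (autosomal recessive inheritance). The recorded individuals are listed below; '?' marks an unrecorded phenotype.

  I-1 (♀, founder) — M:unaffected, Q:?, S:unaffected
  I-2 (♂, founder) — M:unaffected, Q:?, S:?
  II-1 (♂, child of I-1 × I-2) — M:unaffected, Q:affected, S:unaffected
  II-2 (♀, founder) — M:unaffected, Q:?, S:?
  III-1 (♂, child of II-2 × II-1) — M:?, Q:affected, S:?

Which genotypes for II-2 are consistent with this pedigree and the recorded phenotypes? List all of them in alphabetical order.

II-2 ∈ {MM Qq SS, MM Qq Ss, MM Qq ss, MM qq SS, MM qq Ss, MM qq ss, Mm Qq SS, Mm Qq Ss, Mm Qq ss, Mm qq SS, Mm qq Ss, Mm qq ss}

M/I-1 un ·: MM|Mm
M/I-2 un ·: MM|Mm
M/II-1 un I-1×I-2: MM|Mm
M/II-2 un ·: MM|Mm
M/III-1 ? II-2×II-1: MM|Mm|mm
⇒ M over [I-1,I-2,II-1,II-2,III-1]: 27 consistent
Q/I-1 ? ·: Qq|qq
Q/I-2 ? ·: Qq|qq
Q/II-1 aff I-1×I-2: qq
Q/II-2 ? ·: Qq|qq
Q/III-1 aff II-2×II-1: qq
⇒ Q over [I-1,I-2,II-1,II-2,III-1]: 8 consistent
S/I-1 un ·: SS|Ss
S/I-2 ? ·: SS|Ss|ss
S/II-1 un I-1×I-2: SS|Ss
S/II-2 ? ·: SS|Ss|ss
S/III-1 ? II-2×II-1: SS|Ss|ss
⇒ S over [I-1,I-2,II-1,II-2,III-1]: 51 consistent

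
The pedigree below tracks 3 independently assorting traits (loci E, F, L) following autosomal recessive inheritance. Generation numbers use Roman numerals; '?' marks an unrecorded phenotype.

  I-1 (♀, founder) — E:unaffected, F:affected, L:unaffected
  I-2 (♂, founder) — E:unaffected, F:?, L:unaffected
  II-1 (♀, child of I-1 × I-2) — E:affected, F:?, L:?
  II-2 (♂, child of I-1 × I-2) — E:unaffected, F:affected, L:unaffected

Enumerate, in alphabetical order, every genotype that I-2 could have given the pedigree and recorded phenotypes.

E/I-1 un ·: Ee
E/I-2 un ·: Ee
E/II-1 aff I-1×I-2: ee
E/II-2 un I-1×I-2: EE|Ee
⇒ E over [I-1,I-2,II-1,II-2]: 2 consistent
F/I-1 aff ·: ff
F/I-2 ? ·: Ff|ff
F/II-1 ? I-1×I-2: Ff|ff
F/II-2 aff I-1×I-2: ff
⇒ F over [I-1,I-2,II-1,II-2]: 3 consistent
L/I-1 un ·: LL|Ll
L/I-2 un ·: LL|Ll
L/II-1 ? I-1×I-2: LL|Ll|ll
L/II-2 un I-1×I-2: LL|Ll
⇒ L over [I-1,I-2,II-1,II-2]: 15 consistent

I-2 ∈ {Ee Ff LL, Ee Ff Ll, Ee ff LL, Ee ff Ll}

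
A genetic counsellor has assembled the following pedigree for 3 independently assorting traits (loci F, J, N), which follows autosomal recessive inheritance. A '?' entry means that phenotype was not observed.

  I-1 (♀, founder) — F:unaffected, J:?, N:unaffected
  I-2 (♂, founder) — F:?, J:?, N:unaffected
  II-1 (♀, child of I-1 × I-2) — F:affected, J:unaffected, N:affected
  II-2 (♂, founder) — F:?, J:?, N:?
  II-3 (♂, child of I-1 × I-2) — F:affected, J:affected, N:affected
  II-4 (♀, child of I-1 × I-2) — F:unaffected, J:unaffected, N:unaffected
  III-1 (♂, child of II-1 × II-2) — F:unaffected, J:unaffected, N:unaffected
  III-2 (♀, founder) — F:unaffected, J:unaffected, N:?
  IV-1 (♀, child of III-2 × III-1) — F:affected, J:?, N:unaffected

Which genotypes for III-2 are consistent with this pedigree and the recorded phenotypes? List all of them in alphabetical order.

F/I-1 un ·: Ff
F/I-2 ? ·: Ff|ff
F/II-1 aff I-1×I-2: ff
F/II-2 ? ·: FF|Ff
F/II-3 aff I-1×I-2: ff
F/II-4 un I-1×I-2: FF|Ff
F/III-1 un II-1×II-2: Ff
F/III-2 un ·: Ff
F/IV-1 aff III-2×III-1: ff
⇒ F over [I-1,I-2,II-1,II-2,II-3,II-4,III-1,III-2,IV-1]: 6 consistent
J/I-1 ? ·: Jj|jj
J/I-2 ? ·: Jj|jj
J/II-1 un I-1×I-2: JJ|Jj
J/II-2 ? ·: JJ|Jj|jj
J/II-3 aff I-1×I-2: jj
J/II-4 un I-1×I-2: JJ|Jj
J/III-1 un II-1×II-2: JJ|Jj
J/III-2 un ·: JJ|Jj
J/IV-1 ? III-2×III-1: JJ|Jj|jj
⇒ J over [I-1,I-2,II-1,II-2,II-3,II-4,III-1,III-2,IV-1]: 116 consistent
N/I-1 un ·: Nn
N/I-2 un ·: Nn
N/II-1 aff I-1×I-2: nn
N/II-2 ? ·: NN|Nn
N/II-3 aff I-1×I-2: nn
N/II-4 un I-1×I-2: NN|Nn
N/III-1 un II-1×II-2: Nn
N/III-2 ? ·: NN|Nn|nn
N/IV-1 un III-2×III-1: NN|Nn
⇒ N over [I-1,I-2,II-1,II-2,II-3,II-4,III-1,III-2,IV-1]: 20 consistent

III-2 ∈ {Ff JJ NN, Ff JJ Nn, Ff JJ nn, Ff Jj NN, Ff Jj Nn, Ff Jj nn}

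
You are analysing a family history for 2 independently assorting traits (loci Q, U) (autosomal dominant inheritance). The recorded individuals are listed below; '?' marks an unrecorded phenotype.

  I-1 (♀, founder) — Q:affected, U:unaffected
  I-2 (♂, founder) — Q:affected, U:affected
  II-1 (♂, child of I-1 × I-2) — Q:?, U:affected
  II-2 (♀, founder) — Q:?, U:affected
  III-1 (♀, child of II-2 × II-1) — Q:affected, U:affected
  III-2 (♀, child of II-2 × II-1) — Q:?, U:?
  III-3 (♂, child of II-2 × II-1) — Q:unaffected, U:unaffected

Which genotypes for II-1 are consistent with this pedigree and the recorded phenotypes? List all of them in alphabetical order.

II-1 ∈ {Qq Uu, qq Uu}

Q/I-1 aff ·: Qq|QQ
Q/I-2 aff ·: Qq|QQ
Q/II-1 ? I-1×I-2: qq|Qq
Q/II-2 ? ·: qq|Qq
Q/III-1 aff II-2×II-1: Qq|QQ
Q/III-2 ? II-2×II-1: qq|Qq|QQ
Q/III-3 un II-2×II-1: qq
⇒ Q over [I-1,I-2,II-1,II-2,III-1,III-2,III-3]: 26 consistent
U/I-1 un ·: uu
U/I-2 aff ·: Uu|UU
U/II-1 aff I-1×I-2: Uu
U/II-2 aff ·: Uu
U/III-1 aff II-2×II-1: Uu|UU
U/III-2 ? II-2×II-1: uu|Uu|UU
U/III-3 un II-2×II-1: uu
⇒ U over [I-1,I-2,II-1,II-2,III-1,III-2,III-3]: 12 consistent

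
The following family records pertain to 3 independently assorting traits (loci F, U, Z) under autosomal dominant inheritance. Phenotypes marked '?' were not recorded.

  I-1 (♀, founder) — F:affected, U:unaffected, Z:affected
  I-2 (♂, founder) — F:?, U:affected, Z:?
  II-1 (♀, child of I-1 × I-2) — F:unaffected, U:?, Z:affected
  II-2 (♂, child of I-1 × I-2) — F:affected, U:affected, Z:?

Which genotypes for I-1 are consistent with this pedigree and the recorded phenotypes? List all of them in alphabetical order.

I-1 ∈ {Ff uu ZZ, Ff uu Zz}

F/I-1 aff ·: Ff
F/I-2 ? ·: ff|Ff
F/II-1 un I-1×I-2: ff
F/II-2 aff I-1×I-2: Ff|FF
⇒ F over [I-1,I-2,II-1,II-2]: 3 consistent
U/I-1 un ·: uu
U/I-2 aff ·: Uu|UU
U/II-1 ? I-1×I-2: uu|Uu
U/II-2 aff I-1×I-2: Uu
⇒ U over [I-1,I-2,II-1,II-2]: 3 consistent
Z/I-1 aff ·: Zz|ZZ
Z/I-2 ? ·: zz|Zz|ZZ
Z/II-1 aff I-1×I-2: Zz|ZZ
Z/II-2 ? I-1×I-2: zz|Zz|ZZ
⇒ Z over [I-1,I-2,II-1,II-2]: 18 consistent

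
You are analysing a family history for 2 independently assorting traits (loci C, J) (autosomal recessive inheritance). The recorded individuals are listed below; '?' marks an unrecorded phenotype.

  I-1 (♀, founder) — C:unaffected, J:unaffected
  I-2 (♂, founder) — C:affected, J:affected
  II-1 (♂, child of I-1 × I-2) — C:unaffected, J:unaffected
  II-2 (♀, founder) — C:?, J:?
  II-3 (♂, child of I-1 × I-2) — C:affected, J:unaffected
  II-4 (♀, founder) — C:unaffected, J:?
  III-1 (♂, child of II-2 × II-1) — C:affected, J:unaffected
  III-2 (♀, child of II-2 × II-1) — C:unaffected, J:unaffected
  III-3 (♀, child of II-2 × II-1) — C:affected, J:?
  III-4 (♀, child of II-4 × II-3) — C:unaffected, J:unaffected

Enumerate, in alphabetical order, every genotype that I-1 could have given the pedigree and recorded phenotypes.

C/I-1 un ·: Cc
C/I-2 aff ·: cc
C/II-1 un I-1×I-2: Cc
C/II-2 ? ·: Cc|cc
C/II-3 aff I-1×I-2: cc
C/II-4 un ·: CC|Cc
C/III-1 aff II-2×II-1: cc
C/III-2 un II-2×II-1: CC|Cc
C/III-3 aff II-2×II-1: cc
C/III-4 un II-4×II-3: Cc
⇒ C over [I-1,I-2,II-1,II-2,II-3,II-4,III-1,III-2,III-3,III-4]: 6 consistent
J/I-1 un ·: JJ|Jj
J/I-2 aff ·: jj
J/II-1 un I-1×I-2: Jj
J/II-2 ? ·: JJ|Jj|jj
J/II-3 un I-1×I-2: Jj
J/II-4 ? ·: JJ|Jj|jj
J/III-1 un II-2×II-1: JJ|Jj
J/III-2 un II-2×II-1: JJ|Jj
J/III-3 ? II-2×II-1: JJ|Jj|jj
J/III-4 un II-4×II-3: JJ|Jj
⇒ J over [I-1,I-2,II-1,II-2,II-3,II-4,III-1,III-2,III-3,III-4]: 220 consistent

I-1 ∈ {Cc JJ, Cc Jj}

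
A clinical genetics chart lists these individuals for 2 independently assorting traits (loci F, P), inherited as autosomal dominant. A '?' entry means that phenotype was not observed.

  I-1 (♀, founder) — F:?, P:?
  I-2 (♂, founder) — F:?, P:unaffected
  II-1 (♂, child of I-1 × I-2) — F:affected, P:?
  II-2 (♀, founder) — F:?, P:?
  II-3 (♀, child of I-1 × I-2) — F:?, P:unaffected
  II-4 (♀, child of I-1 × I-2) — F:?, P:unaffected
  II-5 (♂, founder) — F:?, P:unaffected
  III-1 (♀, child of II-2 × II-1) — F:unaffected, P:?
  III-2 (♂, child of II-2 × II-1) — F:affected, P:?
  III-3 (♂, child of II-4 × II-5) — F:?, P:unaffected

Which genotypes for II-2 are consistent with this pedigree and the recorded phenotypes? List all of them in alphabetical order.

F/I-1 ? ·: ff|Ff|FF
F/I-2 ? ·: ff|Ff|FF
F/II-1 aff I-1×I-2: Ff
F/II-2 ? ·: ff|Ff
F/II-3 ? I-1×I-2: ff|Ff|FF
F/II-4 ? I-1×I-2: ff|Ff|FF
F/II-5 ? ·: ff|Ff|FF
F/III-1 un II-2×II-1: ff
F/III-2 aff II-2×II-1: Ff|FF
F/III-3 ? II-4×II-5: ff|Ff|FF
⇒ F over [I-1,I-2,II-1,II-2,II-3,II-4,II-5,III-1,III-2,III-3]: 441 consistent
P/I-1 ? ·: pp|Pp
P/I-2 un ·: pp
P/II-1 ? I-1×I-2: pp|Pp
P/II-2 ? ·: pp|Pp|PP
P/II-3 un I-1×I-2: pp
P/II-4 un I-1×I-2: pp
P/II-5 un ·: pp
P/III-1 ? II-2×II-1: pp|Pp|PP
P/III-2 ? II-2×II-1: pp|Pp|PP
P/III-3 un II-4×II-5: pp
⇒ P over [I-1,I-2,II-1,II-2,II-3,II-4,II-5,III-1,III-2,III-3]: 29 consistent

II-2 ∈ {Ff PP, Ff Pp, Ff pp, ff PP, ff Pp, ff pp}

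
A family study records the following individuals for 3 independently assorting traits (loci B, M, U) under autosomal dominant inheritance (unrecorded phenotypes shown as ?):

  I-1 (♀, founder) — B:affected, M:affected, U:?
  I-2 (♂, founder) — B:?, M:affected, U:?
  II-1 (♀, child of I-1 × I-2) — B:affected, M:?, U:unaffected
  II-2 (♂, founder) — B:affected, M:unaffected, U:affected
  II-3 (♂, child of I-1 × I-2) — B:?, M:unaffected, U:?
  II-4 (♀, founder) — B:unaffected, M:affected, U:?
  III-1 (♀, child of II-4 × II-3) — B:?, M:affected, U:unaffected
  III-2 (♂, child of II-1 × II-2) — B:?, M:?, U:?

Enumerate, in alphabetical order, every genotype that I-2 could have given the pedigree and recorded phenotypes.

I-2 ∈ {BB Mm Uu, BB Mm uu, Bb Mm Uu, Bb Mm uu, bb Mm Uu, bb Mm uu}

B/I-1 aff ·: Bb|BB
B/I-2 ? ·: bb|Bb|BB
B/II-1 aff I-1×I-2: Bb|BB
B/II-2 aff ·: Bb|BB
B/II-3 ? I-1×I-2: bb|Bb|BB
B/II-4 un ·: bb
B/III-1 ? II-4×II-3: bb|Bb
B/III-2 ? II-1×II-2: bb|Bb|BB
⇒ B over [I-1,I-2,II-1,II-2,II-3,II-4,III-1,III-2]: 108 consistent
M/I-1 aff ·: Mm
M/I-2 aff ·: Mm
M/II-1 ? I-1×I-2: mm|Mm|MM
M/II-2 un ·: mm
M/II-3 un I-1×I-2: mm
M/II-4 aff ·: Mm|MM
M/III-1 aff II-4×II-3: Mm
M/III-2 ? II-1×II-2: mm|Mm
⇒ M over [I-1,I-2,II-1,II-2,II-3,II-4,III-1,III-2]: 8 consistent
U/I-1 ? ·: uu|Uu
U/I-2 ? ·: uu|Uu
U/II-1 un I-1×I-2: uu
U/II-2 aff ·: Uu|UU
U/II-3 ? I-1×I-2: uu|Uu
U/II-4 ? ·: uu|Uu
U/III-1 un II-4×II-3: uu
U/III-2 ? II-1×II-2: uu|Uu
⇒ U over [I-1,I-2,II-1,II-2,II-3,II-4,III-1,III-2]: 42 consistent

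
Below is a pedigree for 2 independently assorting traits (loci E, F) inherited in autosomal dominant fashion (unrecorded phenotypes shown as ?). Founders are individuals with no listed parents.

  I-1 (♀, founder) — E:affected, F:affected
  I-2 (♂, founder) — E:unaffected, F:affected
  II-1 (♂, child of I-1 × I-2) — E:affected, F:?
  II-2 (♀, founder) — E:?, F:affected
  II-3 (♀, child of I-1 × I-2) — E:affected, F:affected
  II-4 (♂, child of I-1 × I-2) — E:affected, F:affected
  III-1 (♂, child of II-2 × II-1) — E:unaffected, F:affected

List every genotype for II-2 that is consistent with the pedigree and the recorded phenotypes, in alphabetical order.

E/I-1 aff ·: Ee|EE
E/I-2 un ·: ee
E/II-1 aff I-1×I-2: Ee
E/II-2 ? ·: ee|Ee
E/II-3 aff I-1×I-2: Ee
E/II-4 aff I-1×I-2: Ee
E/III-1 un II-2×II-1: ee
⇒ E over [I-1,I-2,II-1,II-2,II-3,II-4,III-1]: 4 consistent
F/I-1 aff ·: Ff|FF
F/I-2 aff ·: Ff|FF
F/II-1 ? I-1×I-2: ff|Ff|FF
F/II-2 aff ·: Ff|FF
F/II-3 aff I-1×I-2: Ff|FF
F/II-4 aff I-1×I-2: Ff|FF
F/III-1 aff II-2×II-1: Ff|FF
⇒ F over [I-1,I-2,II-1,II-2,II-3,II-4,III-1]: 95 consistent

II-2 ∈ {Ee FF, Ee Ff, ee FF, ee Ff}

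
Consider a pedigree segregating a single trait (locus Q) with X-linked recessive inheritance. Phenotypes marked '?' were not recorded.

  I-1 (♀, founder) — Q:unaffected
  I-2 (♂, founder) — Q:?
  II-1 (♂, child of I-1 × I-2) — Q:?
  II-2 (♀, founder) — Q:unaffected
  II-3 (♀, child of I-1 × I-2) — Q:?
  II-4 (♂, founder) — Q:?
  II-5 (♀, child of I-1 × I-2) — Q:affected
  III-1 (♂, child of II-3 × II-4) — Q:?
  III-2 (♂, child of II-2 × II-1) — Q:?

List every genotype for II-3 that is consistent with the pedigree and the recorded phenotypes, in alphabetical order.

II-3 ∈ {X^QX^q, X^qX^q}

Q/I-1 un ·: X^QX^q
Q/I-2 ? ·: X^qY
Q/II-1 ? I-1×I-2: X^QY|X^qY
Q/II-2 un ·: X^QX^Q|X^QX^q
Q/II-3 ? I-1×I-2: X^QX^q|X^qX^q
Q/II-4 ? ·: X^QY|X^qY
Q/II-5 aff I-1×I-2: X^qX^q
Q/III-1 ? II-3×II-4: X^QY|X^qY
Q/III-2 ? II-2×II-1: X^QY|X^qY
⇒ Q over [I-1,I-2,II-1,II-2,II-3,II-4,II-5,III-1,III-2]: 36 consistent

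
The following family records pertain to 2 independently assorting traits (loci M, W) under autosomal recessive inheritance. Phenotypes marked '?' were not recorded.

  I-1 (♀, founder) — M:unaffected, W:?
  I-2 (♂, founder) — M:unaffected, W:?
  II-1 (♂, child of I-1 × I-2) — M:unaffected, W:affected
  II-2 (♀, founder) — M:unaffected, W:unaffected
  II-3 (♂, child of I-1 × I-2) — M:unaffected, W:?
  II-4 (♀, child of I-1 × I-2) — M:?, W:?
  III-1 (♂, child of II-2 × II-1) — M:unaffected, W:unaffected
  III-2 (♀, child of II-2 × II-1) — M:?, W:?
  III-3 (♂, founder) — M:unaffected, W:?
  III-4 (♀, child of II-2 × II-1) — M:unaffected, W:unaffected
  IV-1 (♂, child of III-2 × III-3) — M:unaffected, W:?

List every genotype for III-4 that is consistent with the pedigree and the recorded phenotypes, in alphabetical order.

M/I-1 un ·: MM|Mm
M/I-2 un ·: MM|Mm
M/II-1 un I-1×I-2: MM|Mm
M/II-2 un ·: MM|Mm
M/II-3 un I-1×I-2: MM|Mm
M/II-4 ? I-1×I-2: MM|Mm|mm
M/III-1 un II-2×II-1: MM|Mm
M/III-2 ? II-2×II-1: MM|Mm|mm
M/III-3 un ·: MM|Mm
M/III-4 un II-2×II-1: MM|Mm
M/IV-1 un III-2×III-3: MM|Mm
⇒ M over [I-1,I-2,II-1,II-2,II-3,II-4,III-1,III-2,III-3,III-4,IV-1]: 1361 consistent
W/I-1 ? ·: Ww|ww
W/I-2 ? ·: Ww|ww
W/II-1 aff I-1×I-2: ww
W/II-2 un ·: WW|Ww
W/II-3 ? I-1×I-2: WW|Ww|ww
W/II-4 ? I-1×I-2: WW|Ww|ww
W/III-1 un II-2×II-1: Ww
W/III-2 ? II-2×II-1: Ww|ww
W/III-3 ? ·: WW|Ww|ww
W/III-4 un II-2×II-1: Ww
W/IV-1 ? III-2×III-3: WW|Ww|ww
⇒ W over [I-1,I-2,II-1,II-2,II-3,II-4,III-1,III-2,III-3,III-4,IV-1]: 324 consistent

III-4 ∈ {MM Ww, Mm Ww}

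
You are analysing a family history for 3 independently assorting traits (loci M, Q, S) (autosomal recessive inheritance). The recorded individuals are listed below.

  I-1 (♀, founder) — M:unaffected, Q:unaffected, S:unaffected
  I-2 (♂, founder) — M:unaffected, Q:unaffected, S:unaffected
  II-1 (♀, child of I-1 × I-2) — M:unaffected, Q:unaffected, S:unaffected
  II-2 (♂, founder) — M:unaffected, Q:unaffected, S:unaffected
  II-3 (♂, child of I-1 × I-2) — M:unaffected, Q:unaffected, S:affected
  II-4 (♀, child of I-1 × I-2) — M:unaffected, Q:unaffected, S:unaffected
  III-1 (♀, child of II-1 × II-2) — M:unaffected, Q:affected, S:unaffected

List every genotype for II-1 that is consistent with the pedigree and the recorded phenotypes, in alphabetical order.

M/I-1 un ·: MM|Mm
M/I-2 un ·: MM|Mm
M/II-1 un I-1×I-2: MM|Mm
M/II-2 un ·: MM|Mm
M/II-3 un I-1×I-2: MM|Mm
M/II-4 un I-1×I-2: MM|Mm
M/III-1 un II-1×II-2: MM|Mm
⇒ M over [I-1,I-2,II-1,II-2,II-3,II-4,III-1]: 87 consistent
Q/I-1 un ·: QQ|Qq
Q/I-2 un ·: QQ|Qq
Q/II-1 un I-1×I-2: Qq
Q/II-2 un ·: Qq
Q/II-3 un I-1×I-2: QQ|Qq
Q/II-4 un I-1×I-2: QQ|Qq
Q/III-1 aff II-1×II-2: qq
⇒ Q over [I-1,I-2,II-1,II-2,II-3,II-4,III-1]: 12 consistent
S/I-1 un ·: Ss
S/I-2 un ·: Ss
S/II-1 un I-1×I-2: SS|Ss
S/II-2 un ·: SS|Ss
S/II-3 aff I-1×I-2: ss
S/II-4 un I-1×I-2: SS|Ss
S/III-1 un II-1×II-2: SS|Ss
⇒ S over [I-1,I-2,II-1,II-2,II-3,II-4,III-1]: 14 consistent

II-1 ∈ {MM Qq SS, MM Qq Ss, Mm Qq SS, Mm Qq Ss}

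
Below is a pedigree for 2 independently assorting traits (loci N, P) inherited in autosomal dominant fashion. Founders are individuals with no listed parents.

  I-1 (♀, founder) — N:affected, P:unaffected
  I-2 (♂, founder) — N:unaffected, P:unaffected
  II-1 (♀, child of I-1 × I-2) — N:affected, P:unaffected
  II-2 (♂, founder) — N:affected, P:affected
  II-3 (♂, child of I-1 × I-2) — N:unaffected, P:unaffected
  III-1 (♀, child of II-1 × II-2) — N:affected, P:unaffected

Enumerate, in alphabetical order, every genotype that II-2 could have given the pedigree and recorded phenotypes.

II-2 ∈ {NN Pp, Nn Pp}

N/I-1 aff ·: Nn
N/I-2 un ·: nn
N/II-1 aff I-1×I-2: Nn
N/II-2 aff ·: Nn|NN
N/II-3 un I-1×I-2: nn
N/III-1 aff II-1×II-2: Nn|NN
⇒ N over [I-1,I-2,II-1,II-2,II-3,III-1]: 4 consistent
P/I-1 un ·: pp
P/I-2 un ·: pp
P/II-1 un I-1×I-2: pp
P/II-2 aff ·: Pp
P/II-3 un I-1×I-2: pp
P/III-1 un II-1×II-2: pp
⇒ P over [I-1,I-2,II-1,II-2,II-3,III-1]: 1 consistent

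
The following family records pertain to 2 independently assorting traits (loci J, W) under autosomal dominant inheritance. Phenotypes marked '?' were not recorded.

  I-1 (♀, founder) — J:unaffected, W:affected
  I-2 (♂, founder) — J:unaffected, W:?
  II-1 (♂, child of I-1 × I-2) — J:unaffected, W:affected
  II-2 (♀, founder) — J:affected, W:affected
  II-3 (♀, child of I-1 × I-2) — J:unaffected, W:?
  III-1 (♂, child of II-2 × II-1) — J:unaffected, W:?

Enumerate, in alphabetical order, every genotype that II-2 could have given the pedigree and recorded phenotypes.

II-2 ∈ {Jj WW, Jj Ww}

J/I-1 un ·: jj
J/I-2 un ·: jj
J/II-1 un I-1×I-2: jj
J/II-2 aff ·: Jj
J/II-3 un I-1×I-2: jj
J/III-1 un II-2×II-1: jj
⇒ J over [I-1,I-2,II-1,II-2,II-3,III-1]: 1 consistent
W/I-1 aff ·: Ww|WW
W/I-2 ? ·: ww|Ww|WW
W/II-1 aff I-1×I-2: Ww|WW
W/II-2 aff ·: Ww|WW
W/II-3 ? I-1×I-2: ww|Ww|WW
W/III-1 ? II-2×II-1: ww|Ww|WW
⇒ W over [I-1,I-2,II-1,II-2,II-3,III-1]: 74 consistent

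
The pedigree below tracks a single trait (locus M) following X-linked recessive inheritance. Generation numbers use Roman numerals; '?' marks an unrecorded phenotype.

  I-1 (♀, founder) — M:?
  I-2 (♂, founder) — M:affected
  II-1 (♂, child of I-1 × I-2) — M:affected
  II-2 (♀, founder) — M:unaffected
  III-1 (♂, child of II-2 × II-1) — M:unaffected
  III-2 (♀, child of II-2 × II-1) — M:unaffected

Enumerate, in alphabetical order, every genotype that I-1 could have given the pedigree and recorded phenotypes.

M/I-1 ? ·: X^MX^m|X^mX^m
M/I-2 aff ·: X^mY
M/II-1 aff I-1×I-2: X^mY
M/II-2 un ·: X^MX^M|X^MX^m
M/III-1 un II-2×II-1: X^MY
M/III-2 un II-2×II-1: X^MX^m
⇒ M over [I-1,I-2,II-1,II-2,III-1,III-2]: 4 consistent

I-1 ∈ {X^MX^m, X^mX^m}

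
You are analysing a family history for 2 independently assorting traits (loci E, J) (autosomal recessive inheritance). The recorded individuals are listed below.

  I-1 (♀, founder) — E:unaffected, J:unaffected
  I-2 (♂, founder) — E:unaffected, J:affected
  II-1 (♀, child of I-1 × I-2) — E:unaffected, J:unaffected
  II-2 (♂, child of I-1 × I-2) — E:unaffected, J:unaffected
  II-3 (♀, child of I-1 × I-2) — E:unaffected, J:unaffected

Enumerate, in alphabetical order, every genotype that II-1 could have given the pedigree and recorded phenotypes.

II-1 ∈ {EE Jj, Ee Jj}

E/I-1 un ·: EE|Ee
E/I-2 un ·: EE|Ee
E/II-1 un I-1×I-2: EE|Ee
E/II-2 un I-1×I-2: EE|Ee
E/II-3 un I-1×I-2: EE|Ee
⇒ E over [I-1,I-2,II-1,II-2,II-3]: 25 consistent
J/I-1 un ·: JJ|Jj
J/I-2 aff ·: jj
J/II-1 un I-1×I-2: Jj
J/II-2 un I-1×I-2: Jj
J/II-3 un I-1×I-2: Jj
⇒ J over [I-1,I-2,II-1,II-2,II-3]: 2 consistent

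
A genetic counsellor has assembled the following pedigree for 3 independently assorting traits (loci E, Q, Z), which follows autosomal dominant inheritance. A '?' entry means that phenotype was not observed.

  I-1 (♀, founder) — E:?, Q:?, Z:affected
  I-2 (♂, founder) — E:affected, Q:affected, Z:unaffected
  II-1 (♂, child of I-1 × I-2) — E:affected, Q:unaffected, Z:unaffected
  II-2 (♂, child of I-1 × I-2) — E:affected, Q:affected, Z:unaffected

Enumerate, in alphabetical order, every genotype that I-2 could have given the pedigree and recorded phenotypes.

I-2 ∈ {EE Qq zz, Ee Qq zz}

E/I-1 ? ·: ee|Ee|EE
E/I-2 aff ·: Ee|EE
E/II-1 aff I-1×I-2: Ee|EE
E/II-2 aff I-1×I-2: Ee|EE
⇒ E over [I-1,I-2,II-1,II-2]: 15 consistent
Q/I-1 ? ·: qq|Qq
Q/I-2 aff ·: Qq
Q/II-1 un I-1×I-2: qq
Q/II-2 aff I-1×I-2: Qq|QQ
⇒ Q over [I-1,I-2,II-1,II-2]: 3 consistent
Z/I-1 aff ·: Zz
Z/I-2 un ·: zz
Z/II-1 un I-1×I-2: zz
Z/II-2 un I-1×I-2: zz
⇒ Z over [I-1,I-2,II-1,II-2]: 1 consistent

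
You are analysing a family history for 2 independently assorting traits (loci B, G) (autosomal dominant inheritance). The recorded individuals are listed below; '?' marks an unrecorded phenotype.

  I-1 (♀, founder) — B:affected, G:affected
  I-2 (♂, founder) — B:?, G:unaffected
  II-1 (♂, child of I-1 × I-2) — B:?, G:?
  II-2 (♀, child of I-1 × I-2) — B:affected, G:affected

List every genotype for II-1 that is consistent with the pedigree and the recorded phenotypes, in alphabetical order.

B/I-1 aff ·: Bb|BB
B/I-2 ? ·: bb|Bb|BB
B/II-1 ? I-1×I-2: bb|Bb|BB
B/II-2 aff I-1×I-2: Bb|BB
⇒ B over [I-1,I-2,II-1,II-2]: 18 consistent
G/I-1 aff ·: Gg|GG
G/I-2 un ·: gg
G/II-1 ? I-1×I-2: gg|Gg
G/II-2 aff I-1×I-2: Gg
⇒ G over [I-1,I-2,II-1,II-2]: 3 consistent

II-1 ∈ {BB Gg, BB gg, Bb Gg, Bb gg, bb Gg, bb gg}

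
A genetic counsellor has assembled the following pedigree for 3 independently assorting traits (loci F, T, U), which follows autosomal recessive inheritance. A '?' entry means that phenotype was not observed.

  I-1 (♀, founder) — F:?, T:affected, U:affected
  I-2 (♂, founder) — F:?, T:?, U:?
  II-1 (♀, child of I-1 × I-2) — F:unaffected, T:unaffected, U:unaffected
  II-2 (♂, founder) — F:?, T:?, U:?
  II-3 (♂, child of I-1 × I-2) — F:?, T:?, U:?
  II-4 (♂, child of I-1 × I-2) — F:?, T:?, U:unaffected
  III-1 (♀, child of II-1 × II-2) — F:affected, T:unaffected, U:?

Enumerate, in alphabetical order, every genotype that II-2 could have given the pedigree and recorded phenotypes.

II-2 ∈ {Ff TT UU, Ff TT Uu, Ff TT uu, Ff Tt UU, Ff Tt Uu, Ff Tt uu, Ff tt UU, Ff tt Uu, Ff tt uu, ff TT UU, ff TT Uu, ff TT uu, ff Tt UU, ff Tt Uu, ff Tt uu, ff tt UU, ff tt Uu, ff tt uu}

F/I-1 ? ·: FF|Ff|ff
F/I-2 ? ·: FF|Ff|ff
F/II-1 un I-1×I-2: Ff
F/II-2 ? ·: Ff|ff
F/II-3 ? I-1×I-2: FF|Ff|ff
F/II-4 ? I-1×I-2: FF|Ff|ff
F/III-1 aff II-1×II-2: ff
⇒ F over [I-1,I-2,II-1,II-2,II-3,II-4,III-1]: 54 consistent
T/I-1 aff ·: tt
T/I-2 ? ·: TT|Tt
T/II-1 un I-1×I-2: Tt
T/II-2 ? ·: TT|Tt|tt
T/II-3 ? I-1×I-2: Tt|tt
T/II-4 ? I-1×I-2: Tt|tt
T/III-1 un II-1×II-2: TT|Tt
⇒ T over [I-1,I-2,II-1,II-2,II-3,II-4,III-1]: 25 consistent
U/I-1 aff ·: uu
U/I-2 ? ·: UU|Uu
U/II-1 un I-1×I-2: Uu
U/II-2 ? ·: UU|Uu|uu
U/II-3 ? I-1×I-2: Uu|uu
U/II-4 un I-1×I-2: Uu
U/III-1 ? II-1×II-2: UU|Uu|uu
⇒ U over [I-1,I-2,II-1,II-2,II-3,II-4,III-1]: 21 consistent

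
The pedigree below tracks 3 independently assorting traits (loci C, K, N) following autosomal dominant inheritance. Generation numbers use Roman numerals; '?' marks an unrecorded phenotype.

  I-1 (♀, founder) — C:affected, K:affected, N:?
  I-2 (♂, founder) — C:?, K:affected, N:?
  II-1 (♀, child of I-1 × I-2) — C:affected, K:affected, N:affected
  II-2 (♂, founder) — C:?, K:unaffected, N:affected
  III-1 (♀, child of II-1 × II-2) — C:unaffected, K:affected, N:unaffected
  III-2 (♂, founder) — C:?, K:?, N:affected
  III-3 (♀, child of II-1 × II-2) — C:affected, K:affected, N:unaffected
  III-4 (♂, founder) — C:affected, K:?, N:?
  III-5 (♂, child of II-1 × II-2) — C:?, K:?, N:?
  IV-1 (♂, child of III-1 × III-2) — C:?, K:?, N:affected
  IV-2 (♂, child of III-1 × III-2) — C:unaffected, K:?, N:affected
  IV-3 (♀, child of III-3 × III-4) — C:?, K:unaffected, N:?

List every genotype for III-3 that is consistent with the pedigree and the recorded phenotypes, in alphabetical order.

III-3 ∈ {CC Kk nn, Cc Kk nn}

C/I-1 aff ·: Cc|CC
C/I-2 ? ·: cc|Cc|CC
C/II-1 aff I-1×I-2: Cc
C/II-2 ? ·: cc|Cc
C/III-1 un II-1×II-2: cc
C/III-2 ? ·: cc|Cc
C/III-3 aff II-1×II-2: Cc|CC
C/III-4 aff ·: Cc|CC
C/III-5 ? II-1×II-2: cc|Cc|CC
C/IV-1 ? III-1×III-2: cc|Cc
C/IV-2 un III-1×III-2: cc
C/IV-3 ? III-3×III-4: cc|Cc|CC
⇒ C over [I-1,I-2,II-1,II-2,III-1,III-2,III-3,III-4,III-5,IV-1,IV-2,IV-3]: 510 consistent
K/I-1 aff ·: Kk|KK
K/I-2 aff ·: Kk|KK
K/II-1 aff I-1×I-2: Kk|KK
K/II-2 un ·: kk
K/III-1 aff II-1×II-2: Kk
K/III-2 ? ·: kk|Kk|KK
K/III-3 aff II-1×II-2: Kk
K/III-4 ? ·: kk|Kk
K/III-5 ? II-1×II-2: kk|Kk
K/IV-1 ? III-1×III-2: kk|Kk|KK
K/IV-2 ? III-1×III-2: kk|Kk|KK
K/IV-3 un III-3×III-4: kk
⇒ K over [I-1,I-2,II-1,II-2,III-1,III-2,III-3,III-4,III-5,IV-1,IV-2,IV-3]: 340 consistent
N/I-1 ? ·: nn|Nn|NN
N/I-2 ? ·: nn|Nn|NN
N/II-1 aff I-1×I-2: Nn
N/II-2 aff ·: Nn
N/III-1 un II-1×II-2: nn
N/III-2 aff ·: Nn|NN
N/III-3 un II-1×II-2: nn
N/III-4 ? ·: nn|Nn|NN
N/III-5 ? II-1×II-2: nn|Nn|NN
N/IV-1 aff III-1×III-2: Nn
N/IV-2 aff III-1×III-2: Nn
N/IV-3 ? III-3×III-4: nn|Nn
⇒ N over [I-1,I-2,II-1,II-2,III-1,III-2,III-3,III-4,III-5,IV-1,IV-2,IV-3]: 168 consistent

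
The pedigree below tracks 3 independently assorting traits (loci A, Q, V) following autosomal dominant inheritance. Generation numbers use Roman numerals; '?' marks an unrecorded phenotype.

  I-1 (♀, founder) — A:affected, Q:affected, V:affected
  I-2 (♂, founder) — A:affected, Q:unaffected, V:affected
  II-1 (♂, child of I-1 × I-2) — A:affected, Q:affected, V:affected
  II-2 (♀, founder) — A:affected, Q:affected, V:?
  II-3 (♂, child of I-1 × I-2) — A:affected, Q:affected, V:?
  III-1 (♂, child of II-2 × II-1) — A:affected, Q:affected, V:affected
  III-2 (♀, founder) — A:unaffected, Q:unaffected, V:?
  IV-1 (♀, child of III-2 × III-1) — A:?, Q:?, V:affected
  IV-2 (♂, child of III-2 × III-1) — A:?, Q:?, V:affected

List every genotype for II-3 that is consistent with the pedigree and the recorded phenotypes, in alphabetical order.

II-3 ∈ {AA Qq VV, AA Qq Vv, AA Qq vv, Aa Qq VV, Aa Qq Vv, Aa Qq vv}

A/I-1 aff ·: Aa|AA
A/I-2 aff ·: Aa|AA
A/II-1 aff I-1×I-2: Aa|AA
A/II-2 aff ·: Aa|AA
A/II-3 aff I-1×I-2: Aa|AA
A/III-1 aff II-2×II-1: Aa|AA
A/III-2 un ·: aa
A/IV-1 ? III-2×III-1: aa|Aa
A/IV-2 ? III-2×III-1: aa|Aa
⇒ A over [I-1,I-2,II-1,II-2,II-3,III-1,III-2,IV-1,IV-2]: 102 consistent
Q/I-1 aff ·: Qq|QQ
Q/I-2 un ·: qq
Q/II-1 aff I-1×I-2: Qq
Q/II-2 aff ·: Qq|QQ
Q/II-3 aff I-1×I-2: Qq
Q/III-1 aff II-2×II-1: Qq|QQ
Q/III-2 un ·: qq
Q/IV-1 ? III-2×III-1: qq|Qq
Q/IV-2 ? III-2×III-1: qq|Qq
⇒ Q over [I-1,I-2,II-1,II-2,II-3,III-1,III-2,IV-1,IV-2]: 20 consistent
V/I-1 aff ·: Vv|VV
V/I-2 aff ·: Vv|VV
V/II-1 aff I-1×I-2: Vv|VV
V/II-2 ? ·: vv|Vv|VV
V/II-3 ? I-1×I-2: vv|Vv|VV
V/III-1 aff II-2×II-1: Vv|VV
V/III-2 ? ·: vv|Vv|VV
V/IV-1 aff III-2×III-1: Vv|VV
V/IV-2 aff III-2×III-1: Vv|VV
⇒ V over [I-1,I-2,II-1,II-2,II-3,III-1,III-2,IV-1,IV-2]: 513 consistent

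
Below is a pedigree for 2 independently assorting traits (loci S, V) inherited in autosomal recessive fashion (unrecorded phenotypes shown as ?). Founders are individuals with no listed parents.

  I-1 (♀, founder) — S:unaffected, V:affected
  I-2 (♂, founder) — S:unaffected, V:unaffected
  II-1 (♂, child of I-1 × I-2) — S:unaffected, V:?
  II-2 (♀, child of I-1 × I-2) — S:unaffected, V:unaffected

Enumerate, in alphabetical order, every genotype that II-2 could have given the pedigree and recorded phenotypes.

II-2 ∈ {SS Vv, Ss Vv}

S/I-1 un ·: SS|Ss
S/I-2 un ·: SS|Ss
S/II-1 un I-1×I-2: SS|Ss
S/II-2 un I-1×I-2: SS|Ss
⇒ S over [I-1,I-2,II-1,II-2]: 13 consistent
V/I-1 aff ·: vv
V/I-2 un ·: VV|Vv
V/II-1 ? I-1×I-2: Vv|vv
V/II-2 un I-1×I-2: Vv
⇒ V over [I-1,I-2,II-1,II-2]: 3 consistent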